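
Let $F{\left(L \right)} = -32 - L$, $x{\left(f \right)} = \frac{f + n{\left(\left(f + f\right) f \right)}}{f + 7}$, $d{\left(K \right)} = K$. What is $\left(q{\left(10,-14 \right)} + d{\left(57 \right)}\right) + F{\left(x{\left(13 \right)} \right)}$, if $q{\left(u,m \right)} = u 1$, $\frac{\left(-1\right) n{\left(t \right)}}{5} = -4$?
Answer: $\frac{667}{20} \approx 33.35$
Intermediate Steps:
$n{\left(t \right)} = 20$ ($n{\left(t \right)} = \left(-5\right) \left(-4\right) = 20$)
$q{\left(u,m \right)} = u$
$x{\left(f \right)} = \frac{20 + f}{7 + f}$ ($x{\left(f \right)} = \frac{f + 20}{f + 7} = \frac{20 + f}{7 + f}$)
$\left(q{\left(10,-14 \right)} + d{\left(57 \right)}\right) + F{\left(x{\left(13 \right)} \right)} = \left(10 + 57\right) - \left(32 + \frac{20 + 13}{7 + 13}\right) = 67 - \left(32 + \frac{1}{20} \cdot 33\right) = 67 - \frac{673}{20} = \frac{667}{20}$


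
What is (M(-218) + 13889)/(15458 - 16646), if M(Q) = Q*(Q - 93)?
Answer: -27229/396 ≈ -68.760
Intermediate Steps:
M(Q) = Q*(-93 + Q)
(M(-218) + 13889)/(15458 - 16646) = (-218*(-93 - 218) + 13889)/(15458 - 16646) = (-218*(-311) + 13889)/(-1188) = (67798 + 13889)*(-1/1188) = 81687*(-1/1188) = -27229/396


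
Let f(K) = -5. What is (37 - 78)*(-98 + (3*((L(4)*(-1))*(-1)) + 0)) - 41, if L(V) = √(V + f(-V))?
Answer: 3977 - 123*I ≈ 3977.0 - 123.0*I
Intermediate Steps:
L(V) = √(-5 + V) (L(V) = √(V - 5) = √(-5 + V))
(37 - 78)*(-98 + (3*((L(4)*(-1))*(-1)) + 0)) - 41 = (37 - 78)*(-98 + (3*((√(-5 + 4)*(-1))*(-1)) + 0)) - 41 = -41*(-98 + (3*((√(-1)*(-1))*(-1)) + 0)) - 41 = -41*(-98 + (3*((I*(-1))*(-1)) + 0)) - 41 = -41*(-98 + (3*(-I*(-1)) + 0)) - 41 = -41*(-98 + (3*I + 0)) - 41 = -41*(-98 + 3*I) - 41 = (4018 - 123*I) - 41 = 3977 - 123*I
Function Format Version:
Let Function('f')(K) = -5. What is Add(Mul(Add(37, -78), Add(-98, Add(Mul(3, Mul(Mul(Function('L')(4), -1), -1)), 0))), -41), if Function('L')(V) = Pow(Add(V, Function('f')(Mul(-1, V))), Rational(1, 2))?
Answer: Add(3977, Mul(-123, I)) ≈ Add(3977.0, Mul(-123.00, I))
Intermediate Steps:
Function('L')(V) = Pow(Add(-5, V), Rational(1, 2)) (Function('L')(V) = Pow(Add(V, -5), Rational(1, 2)) = Pow(Add(-5, V), Rational(1, 2)))
Add(Mul(Add(37, -78), Add(-98, Add(Mul(3, Mul(Mul(Function('L')(4), -1), -1)), 0))), -41) = Add(Mul(Add(37, -78), Add(-98, Add(Mul(3, Mul(Mul(Pow(Add(-5, 4), Rational(1, 2)), -1), -1)), 0))), -41) = Add(Mul(-41, Add(-98, Add(Mul(3, Mul(Mul(Pow(-1, Rational(1, 2)), -1), -1)), 0))), -41) = Add(Mul(-41, Add(-98, Add(Mul(3, Mul(Mul(I, -1), -1)), 0))), -41) = Add(Mul(-41, Add(-98, Add(Mul(3, Mul(Mul(-1, I), -1)), 0))), -41) = Add(Mul(-41, Add(-98, Add(Mul(3, I), 0))), -41) = Add(Mul(-41, Add(-98, Mul(3, I))), -41) = Add(Add(4018, Mul(-123, I)), -41) = Add(3977, Mul(-123, I))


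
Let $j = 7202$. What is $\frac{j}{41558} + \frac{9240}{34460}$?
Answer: $\frac{15804421}{35802217} \approx 0.44144$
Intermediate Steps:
$\frac{j}{41558} + \frac{9240}{34460} = \frac{7202}{41558} + \frac{9240}{34460} = 7202 \cdot \frac{1}{41558} + 9240 \cdot \frac{1}{34460} = \frac{3601}{20779} + \frac{462}{1723} = \frac{15804421}{35802217}$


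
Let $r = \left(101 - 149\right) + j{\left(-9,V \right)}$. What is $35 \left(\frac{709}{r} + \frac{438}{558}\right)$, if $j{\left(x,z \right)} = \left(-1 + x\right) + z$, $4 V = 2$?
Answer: $- \frac{864353}{2139} \approx -404.09$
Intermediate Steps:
$V = \frac{1}{2}$ ($V = \frac{1}{4} \cdot 2 = \frac{1}{2} \approx 0.5$)
$j{\left(x,z \right)} = -1 + x + z$
$r = - \frac{115}{2}$ ($r = \left(101 - 149\right) - \frac{19}{2} = -48 - \frac{19}{2} = - \frac{115}{2} \approx -57.5$)
$35 \left(\frac{709}{r} + \frac{438}{558}\right) = 35 \left(\frac{709}{- \frac{115}{2}} + \frac{438}{558}\right) = 35 \left(709 \left(- \frac{2}{115}\right) + 438 \cdot \frac{1}{558}\right) = 35 \left(- \frac{1418}{115} + \frac{73}{93}\right) = 35 \left(- \frac{123479}{10695}\right) = - \frac{864353}{2139}$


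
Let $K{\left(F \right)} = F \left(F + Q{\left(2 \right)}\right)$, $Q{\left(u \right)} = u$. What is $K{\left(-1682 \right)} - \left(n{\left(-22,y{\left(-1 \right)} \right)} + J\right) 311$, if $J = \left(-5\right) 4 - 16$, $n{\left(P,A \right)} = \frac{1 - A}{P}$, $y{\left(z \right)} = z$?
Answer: $\frac{31206827}{11} \approx 2.837 \cdot 10^{6}$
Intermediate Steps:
$K{\left(F \right)} = F \left(2 + F\right)$ ($K{\left(F \right)} = F \left(F + 2\right) = F \left(2 + F\right)$)
$n{\left(P,A \right)} = \frac{1 - A}{P}$
$J = -36$ ($J = -20 - 16 = -36$)
$K{\left(-1682 \right)} - \left(n{\left(-22,y{\left(-1 \right)} \right)} + J\right) 311 = - 1682 \left(2 - 1682\right) - \left(\frac{1 - -1}{-22} - 36\right) 311 = \left(-1682\right) \left(-1680\right) - \left(- \frac{1 + 1}{22} - 36\right) 311 = 2825760 - \left(\left(- \frac{1}{22}\right) 2 - 36\right) 311 = 2825760 - \left(- \frac{1}{11} - 36\right) 311 = 2825760 - \left(- \frac{397}{11}\right) 311 = 2825760 - - \frac{123467}{11} = 2825760 + \frac{123467}{11} = \frac{31206827}{11}$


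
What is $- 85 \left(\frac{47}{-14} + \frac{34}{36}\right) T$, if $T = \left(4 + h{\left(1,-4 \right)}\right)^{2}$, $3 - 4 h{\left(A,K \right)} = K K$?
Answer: $\frac{1615}{14} \approx 115.36$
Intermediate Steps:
$h{\left(A,K \right)} = \frac{3}{4} - \frac{K^{2}}{4}$ ($h{\left(A,K \right)} = \frac{3}{4} - \frac{K K}{4} = \frac{3}{4} - \frac{K^{2}}{4}$)
$T = \frac{9}{16}$ ($T = \left(4 + \left(\frac{3}{4} - \frac{\left(-4\right)^{2}}{4}\right)\right)^{2} = \left(4 + \left(\frac{3}{4} - 4\right)\right)^{2} = \left(4 - \frac{13}{4}\right)^{2} = \left(\frac{3}{4}\right)^{2} = \frac{9}{16} \approx 0.5625$)
$- 85 \left(\frac{47}{-14} + \frac{34}{36}\right) T = - 85 \left(\frac{47}{-14} + \frac{34}{36}\right) \frac{9}{16} = - 85 \left(47 \left(- \frac{1}{14}\right) + 34 \cdot \frac{1}{36}\right) \frac{9}{16} = - 85 \left(- \frac{47}{14} + \frac{17}{18}\right) \frac{9}{16} = \left(-85\right) \left(- \frac{152}{63}\right) \frac{9}{16} = \frac{12920}{63} \cdot \frac{9}{16} = \frac{1615}{14}$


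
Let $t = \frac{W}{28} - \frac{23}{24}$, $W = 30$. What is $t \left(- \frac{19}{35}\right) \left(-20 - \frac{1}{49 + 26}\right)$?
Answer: $\frac{541861}{441000} \approx 1.2287$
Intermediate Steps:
$t = \frac{19}{168}$ ($t = \frac{30}{28} - \frac{23}{24} = 30 \cdot \frac{1}{28} - \frac{23}{24} = \frac{15}{14} - \frac{23}{24} = \frac{19}{168} \approx 0.1131$)
$t \left(- \frac{19}{35}\right) \left(-20 - \frac{1}{49 + 26}\right) = \frac{19 \left(- \frac{19}{35}\right)}{168} \left(-20 - \frac{1}{49 + 26}\right) = \frac{19 \left(\left(-19\right) \frac{1}{35}\right)}{168} \left(-20 - \frac{1}{75}\right) = \frac{19}{168} \left(- \frac{19}{35}\right) \left(-20 - \frac{1}{75}\right) = - \frac{361 \left(-20 - \frac{1}{75}\right)}{5880} = \left(- \frac{361}{5880}\right) \left(- \frac{1501}{75}\right) = \frac{541861}{441000}$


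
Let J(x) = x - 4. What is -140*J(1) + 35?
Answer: 455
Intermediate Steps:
J(x) = -4 + x
-140*J(1) + 35 = -140*(-4 + 1) + 35 = -140*(-3) + 35 = 420 + 35 = 455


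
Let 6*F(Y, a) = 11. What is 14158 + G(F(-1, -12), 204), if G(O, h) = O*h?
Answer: 14532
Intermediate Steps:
F(Y, a) = 11/6 (F(Y, a) = (⅙)*11 = 11/6)
14158 + G(F(-1, -12), 204) = 14158 + (11/6)*204 = 14158 + 374 = 14532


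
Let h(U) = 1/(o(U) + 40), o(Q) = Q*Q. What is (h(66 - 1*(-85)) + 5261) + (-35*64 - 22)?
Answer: 68500160/22841 ≈ 2999.0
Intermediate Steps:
o(Q) = Q²
h(U) = 1/(40 + U²) (h(U) = 1/(U² + 40) = 1/(40 + U²))
(h(66 - 1*(-85)) + 5261) + (-35*64 - 22) = (1/(40 + (66 - 1*(-85))²) + 5261) + (-35*64 - 22) = (1/(40 + (66 + 85)²) + 5261) + (-2240 - 22) = (1/(40 + 151²) + 5261) - 2262 = (1/(40 + 22801) + 5261) - 2262 = (1/22841 + 5261) - 2262 = 120166502/22841 - 2262 = 68500160/22841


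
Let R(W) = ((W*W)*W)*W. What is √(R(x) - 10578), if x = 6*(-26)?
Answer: √592230318 ≈ 24336.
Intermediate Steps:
x = -156
R(W) = W⁴ (R(W) = (W²*W)*W = W³*W = W⁴)
√(R(x) - 10578) = √((-156)⁴ - 10578) = √(592240896 - 10578) = √592230318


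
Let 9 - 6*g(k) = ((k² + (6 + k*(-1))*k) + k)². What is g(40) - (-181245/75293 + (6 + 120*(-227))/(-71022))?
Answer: -18253103489/1397298 ≈ -13063.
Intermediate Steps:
g(k) = 3/2 - (k + k² + k*(6 - k))²/6 (g(k) = 3/2 - ((k² + (6 + k*(-1))*k) + k)²/6 = 3/2 - ((k² + (6 - k)*k) + k)²/6 = 3/2 - ((k² + k*(6 - k)) + k)²/6 = 3/2 - (k + k² + k*(6 - k))²/6)
g(40) - (-181245/75293 + (6 + 120*(-227))/(-71022)) = (3/2 - 49/6*40²) - (-181245/75293 + (6 + 120*(-227))/(-71022)) = (3/2 - 49/6*1600) - (-181245*1/75293 + (6 - 27240)*(-1/71022)) = (3/2 - 39200/3) - (-4215/1751 - 27234*(-1/71022)) = -78391/6 - (-4215/1751 + 51/133) = -78391/6 - 1*(-471294/232883) = -78391/6 + 471294/232883 = -18253103489/1397298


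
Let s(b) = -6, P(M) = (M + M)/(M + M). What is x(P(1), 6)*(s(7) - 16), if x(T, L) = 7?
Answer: -154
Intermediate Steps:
P(M) = 1 (P(M) = (2*M)/((2*M)) = (2*M)*(1/(2*M)) = 1)
x(P(1), 6)*(s(7) - 16) = 7*(-6 - 16) = 7*(-22) = -154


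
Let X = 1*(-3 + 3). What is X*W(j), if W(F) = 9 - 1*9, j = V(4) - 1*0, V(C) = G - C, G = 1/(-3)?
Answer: 0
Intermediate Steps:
G = -⅓ ≈ -0.33333
X = 0 (X = 1*0 = 0)
V(C) = -⅓ - C
j = -13/3 (j = (-⅓ - 1*4) - 1*0 = (-⅓ - 4) + 0 = -13/3 + 0 = -13/3 ≈ -4.3333)
W(F) = 0 (W(F) = 9 - 9 = 0)
X*W(j) = 0*0 = 0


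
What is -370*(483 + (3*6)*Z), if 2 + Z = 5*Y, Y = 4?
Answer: -298590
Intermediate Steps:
Z = 18 (Z = -2 + 5*4 = -2 + 20 = 18)
-370*(483 + (3*6)*Z) = -370*(483 + (3*6)*18) = -370*(483 + 18*18) = -370*(483 + 324) = -370*807 = -298590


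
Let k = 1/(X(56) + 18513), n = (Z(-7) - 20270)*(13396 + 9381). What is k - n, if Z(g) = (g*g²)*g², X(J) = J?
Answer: 15681573031702/18569 ≈ 8.4450e+8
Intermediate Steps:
Z(g) = g⁵ (Z(g) = g³*g² = g⁵)
n = -844502829 (n = ((-7)⁵ - 20270)*(13396 + 9381) = (-16807 - 20270)*22777 = -37077*22777 = -844502829)
k = 1/18569 (k = 1/(56 + 18513) = 1/18569 ≈ 5.3853e-5)
k - n = 1/18569 - 1*(-844502829) = 1/18569 + 844502829 = 15681573031702/18569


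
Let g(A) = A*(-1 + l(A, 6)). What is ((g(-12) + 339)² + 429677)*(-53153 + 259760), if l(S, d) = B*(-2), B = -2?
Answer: 107742658002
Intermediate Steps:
l(S, d) = 4 (l(S, d) = -2*(-2) = 4)
g(A) = 3*A (g(A) = A*(-1 + 4) = A*3 = 3*A)
((g(-12) + 339)² + 429677)*(-53153 + 259760) = ((3*(-12) + 339)² + 429677)*(-53153 + 259760) = ((-36 + 339)² + 429677)*206607 = (303² + 429677)*206607 = (91809 + 429677)*206607 = 521486*206607 = 107742658002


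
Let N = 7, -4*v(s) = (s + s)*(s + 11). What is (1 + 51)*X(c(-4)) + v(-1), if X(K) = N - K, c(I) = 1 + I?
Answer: 525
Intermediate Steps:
v(s) = -s*(11 + s)/2 (v(s) = -(s + s)*(s + 11)/4 = -2*s*(11 + s)/4 = -s*(11 + s)/2)
X(K) = 7 - K
(1 + 51)*X(c(-4)) + v(-1) = (1 + 51)*(7 - (1 - 4)) - 1/2*(-1)*(11 - 1) = 52*(7 - 1*(-3)) - 1/2*(-1)*10 = 52*(7 + 3) + 5 = 52*10 + 5 = 520 + 5 = 525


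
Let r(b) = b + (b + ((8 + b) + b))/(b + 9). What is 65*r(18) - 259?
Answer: 28627/27 ≈ 1060.3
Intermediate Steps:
r(b) = b + (8 + 3*b)/(9 + b) (r(b) = b + (b + (8 + 2*b))/(9 + b) = b + (8 + 3*b)/(9 + b))
65*r(18) - 259 = 65*((8 + 18**2 + 12*18)/(9 + 18)) - 259 = 65*((8 + 324 + 216)/27) - 259 = 65*((1/27)*548) - 259 = 65*(548/27) - 259 = 35620/27 - 259 = 28627/27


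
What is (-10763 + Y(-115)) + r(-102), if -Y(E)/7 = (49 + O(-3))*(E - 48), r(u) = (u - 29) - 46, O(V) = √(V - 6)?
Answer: 44969 + 3423*I ≈ 44969.0 + 3423.0*I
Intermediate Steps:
O(V) = √(-6 + V)
r(u) = -75 + u (r(u) = (-29 + u) - 46 = -75 + u)
Y(E) = -7*(-48 + E)*(49 + 3*I) (Y(E) = -7*(49 + √(-6 - 3))*(E - 48) = -7*(49 + √(-9))*(-48 + E) = -7*(49 + 3*I)*(-48 + E) = -7*(-48 + E)*(49 + 3*I))
(-10763 + Y(-115)) + r(-102) = (-10763 + (16464 + 1008*I - 115*(-343 - 21*I))) + (-75 - 102) = (-10763 + (16464 + 1008*I + (39445 + 2415*I))) - 177 = (-10763 + (55909 + 3423*I)) - 177 = (45146 + 3423*I) - 177 = 44969 + 3423*I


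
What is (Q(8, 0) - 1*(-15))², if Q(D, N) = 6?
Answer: 441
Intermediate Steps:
(Q(8, 0) - 1*(-15))² = (6 - 1*(-15))² = (6 + 15)² = 21² = 441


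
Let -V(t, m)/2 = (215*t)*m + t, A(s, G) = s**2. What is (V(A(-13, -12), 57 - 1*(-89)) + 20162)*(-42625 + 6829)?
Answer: 379079496816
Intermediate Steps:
V(t, m) = -2*t - 430*m*t (V(t, m) = -2*((215*t)*m + t) = -2*(215*m*t + t) = -2*(t + 215*m*t) = -2*t - 430*m*t)
(V(A(-13, -12), 57 - 1*(-89)) + 20162)*(-42625 + 6829) = (-2*(-13)**2*(1 + 215*(57 - 1*(-89))) + 20162)*(-42625 + 6829) = (-2*169*(1 + 215*(57 + 89)) + 20162)*(-35796) = (-2*169*(1 + 215*146) + 20162)*(-35796) = (-2*169*(1 + 31390) + 20162)*(-35796) = (-2*169*31391 + 20162)*(-35796) = (-10610158 + 20162)*(-35796) = -10589996*(-35796) = 379079496816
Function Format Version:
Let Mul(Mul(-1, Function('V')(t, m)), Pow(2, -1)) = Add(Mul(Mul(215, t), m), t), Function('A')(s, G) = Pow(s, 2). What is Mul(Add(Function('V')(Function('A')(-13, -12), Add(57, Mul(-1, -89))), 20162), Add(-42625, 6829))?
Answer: 379079496816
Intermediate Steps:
Function('V')(t, m) = Add(Mul(-2, t), Mul(-430, m, t)) (Function('V')(t, m) = Mul(-2, Add(Mul(Mul(215, t), m), t)) = Mul(-2, Add(Mul(215, m, t), t)) = Mul(-2, Add(t, Mul(215, m, t))) = Add(Mul(-2, t), Mul(-430, m, t)))
Mul(Add(Function('V')(Function('A')(-13, -12), Add(57, Mul(-1, -89))), 20162), Add(-42625, 6829)) = Mul(Add(Mul(-2, Pow(-13, 2), Add(1, Mul(215, Add(57, Mul(-1, -89))))), 20162), Add(-42625, 6829)) = Mul(Add(Mul(-2, 169, Add(1, Mul(215, Add(57, 89)))), 20162), -35796) = Mul(Add(Mul(-2, 169, Add(1, Mul(215, 146))), 20162), -35796) = Mul(Add(Mul(-2, 169, Add(1, 31390)), 20162), -35796) = Mul(Add(Mul(-2, 169, 31391), 20162), -35796) = Mul(Add(-10610158, 20162), -35796) = Mul(-10589996, -35796) = 379079496816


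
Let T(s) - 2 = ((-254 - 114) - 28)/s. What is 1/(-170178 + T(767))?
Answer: -767/130525388 ≈ -5.8763e-6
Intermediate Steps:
T(s) = 2 - 396/s (T(s) = 2 + ((-254 - 114) - 28)/s = 2 + (-368 - 28)/s = 2 - 396/s)
1/(-170178 + T(767)) = 1/(-170178 + (2 - 396/767)) = 1/(-170178 + 1138/767) = 1/(-130525388/767) = -767/130525388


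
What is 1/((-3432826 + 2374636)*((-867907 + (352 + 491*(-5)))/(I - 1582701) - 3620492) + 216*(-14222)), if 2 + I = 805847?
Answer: 64738/248021906195990839 ≈ 2.6102e-13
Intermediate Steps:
I = 805845 (I = -2 + 805847 = 805845)
1/((-3432826 + 2374636)*((-867907 + (352 + 491*(-5)))/(I - 1582701) - 3620492) + 216*(-14222)) = 1/((-3432826 + 2374636)*((-867907 + (352 + 491*(-5)))/(805845 - 1582701) - 3620492) + 216*(-14222)) = 1/(-1058190*((-867907 + (352 - 2455))/(-776856) - 3620492) - 3071952) = 1/(-1058190*((-867907 - 2103)*(-1/776856) - 3620492) - 3071952) = 1/(-1058190*(-870010*(-1/776856) - 3620492) - 3071952) = 1/(-1058190*(435005/388428 - 3620492) - 3071952) = 1/(-1058190*(-1406300031571/388428) - 3071952) = 1/(248022105068019415/64738 - 3071952) = 1/(248021906195990839/64738) = 64738/248021906195990839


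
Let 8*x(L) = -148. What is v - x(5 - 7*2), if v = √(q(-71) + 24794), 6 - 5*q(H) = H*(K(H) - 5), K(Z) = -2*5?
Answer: 37/2 + √614555/5 ≈ 175.29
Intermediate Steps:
K(Z) = -10
x(L) = -37/2 (x(L) = (⅛)*(-148) = -37/2)
q(H) = 6/5 + 3*H (q(H) = 6/5 - H*(-10 - 5)/5 = 6/5 - H*(-15)/5 = 6/5 - (-3)*H = 6/5 + 3*H)
v = √614555/5 (v = √((6/5 + 3*(-71)) + 24794) = √((6/5 - 213) + 24794) = √(-1059/5 + 24794) = √(122911/5) = √614555/5 ≈ 156.79)
v - x(5 - 7*2) = √614555/5 - 1*(-37/2) = √614555/5 + 37/2 = 37/2 + √614555/5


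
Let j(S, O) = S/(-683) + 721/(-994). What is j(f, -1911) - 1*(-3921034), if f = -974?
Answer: 380285471483/96986 ≈ 3.9210e+6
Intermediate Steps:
j(S, O) = -103/142 - S/683 (j(S, O) = S*(-1/683) + 721*(-1/994) = -S/683 - 103/142 = -103/142 - S/683)
j(f, -1911) - 1*(-3921034) = (-103/142 - 1/683*(-974)) - 1*(-3921034) = (-103/142 + 974/683) + 3921034 = 67959/96986 + 3921034 = 380285471483/96986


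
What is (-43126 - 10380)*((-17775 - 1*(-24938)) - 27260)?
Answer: 1075310082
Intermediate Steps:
(-43126 - 10380)*((-17775 - 1*(-24938)) - 27260) = -53506*((-17775 + 24938) - 27260) = -53506*(7163 - 27260) = -53506*(-20097) = 1075310082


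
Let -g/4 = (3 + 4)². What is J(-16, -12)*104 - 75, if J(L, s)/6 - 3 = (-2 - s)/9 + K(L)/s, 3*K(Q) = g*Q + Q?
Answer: -154769/3 ≈ -51590.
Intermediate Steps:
g = -196 (g = -4*(3 + 4)² = -4*7² = -4*49 = -196)
K(Q) = -65*Q (K(Q) = (-196*Q + Q)/3 = (-195*Q)/3 = -65*Q)
J(L, s) = 50/3 - 2*s/3 - 390*L/s (J(L, s) = 18 + 6*((-2 - s)/9 + (-65*L)/s) = 18 + 6*((-2 - s)*(⅑) - 65*L/s) = 18 + 6*((-2/9 - s/9) - 65*L/s) = 18 + 6*(-2/9 - s/9 - 65*L/s) = 18 + (-4/3 - 2*s/3 - 390*L/s) = 50/3 - 2*s/3 - 390*L/s)
J(-16, -12)*104 - 75 = (50/3 - ⅔*(-12) - 390*(-16)/(-12))*104 - 75 = (50/3 + 8 - 390*(-16)*(-1/12))*104 - 75 = (50/3 + 8 - 520)*104 - 75 = -1486/3*104 - 75 = -154544/3 - 75 = -154769/3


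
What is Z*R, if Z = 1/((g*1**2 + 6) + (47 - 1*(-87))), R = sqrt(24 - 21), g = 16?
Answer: sqrt(3)/156 ≈ 0.011103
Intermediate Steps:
R = sqrt(3) ≈ 1.7320
Z = 1/156 (Z = 1/((16*1**2 + 6) + (47 - 1*(-87))) = 1/((16*1 + 6) + (47 + 87)) = 1/((16 + 6) + 134) = 1/(22 + 134) = 1/156 ≈ 0.0064103)
Z*R = sqrt(3)/156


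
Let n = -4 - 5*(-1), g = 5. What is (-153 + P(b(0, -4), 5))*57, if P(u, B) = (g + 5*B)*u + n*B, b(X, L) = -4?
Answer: -15276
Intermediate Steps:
n = 1 (n = -4 + 5 = 1)
P(u, B) = B + u*(5 + 5*B) (P(u, B) = (5 + 5*B)*u + 1*B = u*(5 + 5*B) + B = B + u*(5 + 5*B))
(-153 + P(b(0, -4), 5))*57 = (-153 + (5 + 5*(-4) + 5*5*(-4)))*57 = (-153 + (5 - 20 - 100))*57 = (-153 - 115)*57 = -268*57 = -15276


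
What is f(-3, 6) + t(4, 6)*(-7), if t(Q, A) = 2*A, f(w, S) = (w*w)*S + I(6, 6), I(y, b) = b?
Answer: -24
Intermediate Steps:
f(w, S) = 6 + S*w**2 (f(w, S) = (w*w)*S + 6 = w**2*S + 6 = S*w**2 + 6 = 6 + S*w**2)
f(-3, 6) + t(4, 6)*(-7) = (6 + 6*(-3)**2) + (2*6)*(-7) = (6 + 6*9) + 12*(-7) = (6 + 54) - 84 = 60 - 84 = -24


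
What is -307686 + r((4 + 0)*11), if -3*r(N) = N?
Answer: -923102/3 ≈ -3.0770e+5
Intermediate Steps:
r(N) = -N/3
-307686 + r((4 + 0)*11) = -307686 - (4 + 0)*11/3 = -307686 - 4*11/3 = -307686 - 1/3*44 = -307686 - 44/3 = -923102/3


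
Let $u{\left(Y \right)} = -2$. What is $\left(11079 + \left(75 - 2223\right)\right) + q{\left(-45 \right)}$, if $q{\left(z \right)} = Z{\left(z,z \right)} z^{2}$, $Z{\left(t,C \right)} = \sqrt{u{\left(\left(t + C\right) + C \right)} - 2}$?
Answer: $8931 + 4050 i \approx 8931.0 + 4050.0 i$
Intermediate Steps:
$Z{\left(t,C \right)} = 2 i$ ($Z{\left(t,C \right)} = \sqrt{-2 - 2} = \sqrt{-4} = 2 i$)
$q{\left(z \right)} = 2 i z^{2}$
$\left(11079 + \left(75 - 2223\right)\right) + q{\left(-45 \right)} = \left(11079 + \left(75 - 2223\right)\right) + 2 i \left(-45\right)^{2} = \left(11079 + \left(75 - 2223\right)\right) + 2 i 2025 = \left(11079 - 2148\right) + 4050 i = 8931 + 4050 i$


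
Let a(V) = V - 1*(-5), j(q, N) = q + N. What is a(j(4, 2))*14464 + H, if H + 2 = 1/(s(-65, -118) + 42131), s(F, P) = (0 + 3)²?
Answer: 6704558281/42140 ≈ 1.5910e+5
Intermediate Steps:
j(q, N) = N + q
a(V) = 5 + V (a(V) = V + 5 = 5 + V)
s(F, P) = 9 (s(F, P) = 3² = 9)
H = -84279/42140 (H = -2 + 1/(9 + 42131) = -2 + 1/42140 = -84279/42140 ≈ -2.0000)
a(j(4, 2))*14464 + H = (5 + (2 + 4))*14464 - 84279/42140 = (5 + 6)*14464 - 84279/42140 = 11*14464 - 84279/42140 = 159104 - 84279/42140 = 6704558281/42140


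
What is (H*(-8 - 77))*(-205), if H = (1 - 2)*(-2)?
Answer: 34850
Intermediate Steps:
H = 2 (H = -1*(-2) = 2)
(H*(-8 - 77))*(-205) = (2*(-8 - 77))*(-205) = (2*(-85))*(-205) = -170*(-205) = 34850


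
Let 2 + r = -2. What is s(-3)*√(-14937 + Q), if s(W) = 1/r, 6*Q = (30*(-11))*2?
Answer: -I*√15047/4 ≈ -30.667*I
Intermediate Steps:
Q = -110 (Q = ((30*(-11))*2)/6 = (-330*2)/6 = (⅙)*(-660) = -110)
r = -4 (r = -2 - 2 = -4)
s(W) = -¼ (s(W) = 1/(-4) = -¼)
s(-3)*√(-14937 + Q) = -√(-14937 - 110)/4 = -I*√15047/4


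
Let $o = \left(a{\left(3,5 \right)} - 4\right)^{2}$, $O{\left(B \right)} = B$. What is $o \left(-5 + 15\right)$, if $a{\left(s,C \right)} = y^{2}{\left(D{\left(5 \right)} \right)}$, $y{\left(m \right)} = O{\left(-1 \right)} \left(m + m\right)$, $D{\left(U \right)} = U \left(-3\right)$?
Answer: $8028160$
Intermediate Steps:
$D{\left(U \right)} = - 3 U$
$y{\left(m \right)} = - 2 m$ ($y{\left(m \right)} = - (m + m) = - 2 m$)
$a{\left(s,C \right)} = 900$ ($a{\left(s,C \right)} = \left(- 2 \left(\left(-3\right) 5\right)\right)^{2} = \left(\left(-2\right) \left(-15\right)\right)^{2} = 30^{2} = 900$)
$o = 802816$ ($o = \left(900 - 4\right)^{2} = 896^{2} = 802816$)
$o \left(-5 + 15\right) = 802816 \left(-5 + 15\right) = 802816 \cdot 10 = 8028160$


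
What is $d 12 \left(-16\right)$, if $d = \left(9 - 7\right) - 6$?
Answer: $768$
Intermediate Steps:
$d = -4$ ($d = 2 - 6 = -4$)
$d 12 \left(-16\right) = \left(-4\right) 12 \left(-16\right) = \left(-48\right) \left(-16\right) = 768$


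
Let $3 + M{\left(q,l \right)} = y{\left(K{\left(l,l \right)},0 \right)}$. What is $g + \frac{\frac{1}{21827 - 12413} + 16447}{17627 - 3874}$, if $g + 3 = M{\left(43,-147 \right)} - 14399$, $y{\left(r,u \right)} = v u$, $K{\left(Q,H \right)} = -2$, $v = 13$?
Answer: $- \frac{1864871206451}{129470742} \approx -14404.0$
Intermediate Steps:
$y{\left(r,u \right)} = 13 u$
$M{\left(q,l \right)} = -3$ ($M{\left(q,l \right)} = -3 + 13 \cdot 0 = -3 + 0 = -3$)
$g = -14405$ ($g = -3 - 14402 = -14405$)
$g + \frac{\frac{1}{21827 - 12413} + 16447}{17627 - 3874} = -14405 + \frac{\frac{1}{21827 - 12413} + 16447}{17627 - 3874} = -14405 + \frac{\frac{1}{9414} + 16447}{13753} = -14405 + \left(\frac{1}{9414} + 16447\right) \frac{1}{13753} = -14405 + \frac{154832059}{9414} \cdot \frac{1}{13753} = -14405 + \frac{154832059}{129470742} = - \frac{1864871206451}{129470742}$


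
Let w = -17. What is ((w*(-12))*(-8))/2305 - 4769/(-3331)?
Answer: 5556353/7677955 ≈ 0.72368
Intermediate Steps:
((w*(-12))*(-8))/2305 - 4769/(-3331) = (-17*(-12)*(-8))/2305 - 4769/(-3331) = (204*(-8))*(1/2305) - 4769*(-1/3331) = -1632*1/2305 + 4769/3331 = -1632/2305 + 4769/3331 = 5556353/7677955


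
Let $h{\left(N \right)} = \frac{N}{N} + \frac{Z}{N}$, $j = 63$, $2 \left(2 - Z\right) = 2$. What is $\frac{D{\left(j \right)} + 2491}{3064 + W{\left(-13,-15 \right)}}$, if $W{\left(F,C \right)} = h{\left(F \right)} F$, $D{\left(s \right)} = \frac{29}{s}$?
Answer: $\frac{78481}{96138} \approx 0.81634$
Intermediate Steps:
$Z = 1$ ($Z = 2 - 1 = 1$)
$h{\left(N \right)} = 1 + \frac{1}{N}$ ($h{\left(N \right)} = \frac{N}{N} + 1 \frac{1}{N} = 1 + \frac{1}{N}$)
$W{\left(F,C \right)} = 1 + F$ ($W{\left(F,C \right)} = \frac{1 + F}{F} F = 1 + F$)
$\frac{D{\left(j \right)} + 2491}{3064 + W{\left(-13,-15 \right)}} = \frac{\frac{29}{63} + 2491}{3064 + \left(1 - 13\right)} = \frac{29 \cdot \frac{1}{63} + 2491}{3064 - 12} = \frac{\frac{29}{63} + 2491}{3052} = \frac{156962}{63} \cdot \frac{1}{3052} = \frac{78481}{96138}$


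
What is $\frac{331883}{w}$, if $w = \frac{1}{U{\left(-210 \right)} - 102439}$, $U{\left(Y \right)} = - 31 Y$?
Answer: $-31837204307$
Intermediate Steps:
$w = - \frac{1}{95929}$ ($w = \frac{1}{\left(-31\right) \left(-210\right) - 102439} = \frac{1}{6510 - 102439} = \frac{1}{-95929} = - \frac{1}{95929} \approx -1.0424 \cdot 10^{-5}$)
$\frac{331883}{w} = \frac{331883}{- \frac{1}{95929}} = 331883 \left(-95929\right) = -31837204307$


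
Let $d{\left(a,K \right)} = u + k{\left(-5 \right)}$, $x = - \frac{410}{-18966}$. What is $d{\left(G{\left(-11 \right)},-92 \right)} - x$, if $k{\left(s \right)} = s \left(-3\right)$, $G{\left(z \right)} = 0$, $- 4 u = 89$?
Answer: $- \frac{275827}{37932} \approx -7.2716$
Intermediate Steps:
$u = - \frac{89}{4}$ ($u = \left(- \frac{1}{4}\right) 89 = - \frac{89}{4} \approx -22.25$)
$x = \frac{205}{9483}$ ($x = \left(-410\right) \left(- \frac{1}{18966}\right) = \frac{205}{9483} \approx 0.021618$)
$k{\left(s \right)} = - 3 s$
$d{\left(a,K \right)} = - \frac{29}{4}$ ($d{\left(a,K \right)} = - \frac{89}{4} - -15 = - \frac{89}{4} + 15 = - \frac{29}{4}$)
$d{\left(G{\left(-11 \right)},-92 \right)} - x = - \frac{29}{4} - \frac{205}{9483} = - \frac{275827}{37932}$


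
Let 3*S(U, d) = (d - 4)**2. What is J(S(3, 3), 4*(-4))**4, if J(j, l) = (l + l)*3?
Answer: 84934656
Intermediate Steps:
S(U, d) = (-4 + d)**2/3 (S(U, d) = (d - 4)**2/3 = (-4 + d)**2/3)
J(j, l) = 6*l (J(j, l) = (2*l)*3 = 6*l)
J(S(3, 3), 4*(-4))**4 = (6*(4*(-4)))**4 = (6*(-16))**4 = (-96)**4 = 84934656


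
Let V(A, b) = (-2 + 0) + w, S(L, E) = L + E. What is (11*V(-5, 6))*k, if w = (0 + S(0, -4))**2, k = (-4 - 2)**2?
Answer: 5544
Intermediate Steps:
S(L, E) = E + L
k = 36 (k = (-6)**2 = 36)
w = 16 (w = (0 + (-4 + 0))**2 = (0 - 4)**2 = (-4)**2 = 16)
V(A, b) = 14 (V(A, b) = (-2 + 0) + 16 = -2 + 16 = 14)
(11*V(-5, 6))*k = (11*14)*36 = 154*36 = 5544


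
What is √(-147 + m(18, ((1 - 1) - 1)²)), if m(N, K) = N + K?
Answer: 8*I*√2 ≈ 11.314*I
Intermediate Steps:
m(N, K) = K + N
√(-147 + m(18, ((1 - 1) - 1)²)) = √(-147 + (((1 - 1) - 1)² + 18)) = √(-147 + ((0 - 1)² + 18)) = √(-147 + ((-1)² + 18)) = √(-147 + (1 + 18)) = √(-147 + 19) = √(-128) = 8*I*√2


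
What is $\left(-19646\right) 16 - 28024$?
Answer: $-342360$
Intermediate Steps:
$\left(-19646\right) 16 - 28024 = -314336 - 28024 = -342360$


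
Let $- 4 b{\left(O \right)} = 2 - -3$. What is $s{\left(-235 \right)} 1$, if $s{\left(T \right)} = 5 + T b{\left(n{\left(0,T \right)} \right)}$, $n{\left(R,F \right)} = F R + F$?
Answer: $\frac{1195}{4} \approx 298.75$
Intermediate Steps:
$n{\left(R,F \right)} = F + F R$
$b{\left(O \right)} = - \frac{5}{4}$ ($b{\left(O \right)} = - \frac{2 - -3}{4} = - \frac{2 + 3}{4} = \left(- \frac{1}{4}\right) 5 = - \frac{5}{4}$)
$s{\left(T \right)} = 5 - \frac{5 T}{4}$ ($s{\left(T \right)} = 5 + T \left(- \frac{5}{4}\right) = 5 - \frac{5 T}{4}$)
$s{\left(-235 \right)} 1 = \left(5 - - \frac{1175}{4}\right) 1 = \left(5 + \frac{1175}{4}\right) 1 = \frac{1195}{4} \cdot 1 = \frac{1195}{4}$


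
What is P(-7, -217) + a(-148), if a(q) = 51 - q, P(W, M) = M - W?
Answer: -11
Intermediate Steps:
P(-7, -217) + a(-148) = (-217 - 1*(-7)) + (51 - 1*(-148)) = (-217 + 7) + (51 + 148) = -210 + 199 = -11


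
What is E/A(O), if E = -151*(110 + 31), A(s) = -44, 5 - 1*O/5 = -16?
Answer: 21291/44 ≈ 483.89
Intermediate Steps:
O = 105 (O = 25 - 5*(-16) = 25 + 80 = 105)
E = -21291 (E = -151*141 = -21291)
E/A(O) = -21291/(-44) = -21291*(-1/44) = 21291/44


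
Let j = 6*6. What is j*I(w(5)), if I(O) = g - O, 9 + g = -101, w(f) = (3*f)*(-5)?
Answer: -1260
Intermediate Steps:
w(f) = -15*f
g = -110 (g = -9 - 101 = -110)
I(O) = -110 - O
j = 36
j*I(w(5)) = 36*(-110 - (-15)*5) = 36*(-110 - 1*(-75)) = 36*(-110 + 75) = 36*(-35) = -1260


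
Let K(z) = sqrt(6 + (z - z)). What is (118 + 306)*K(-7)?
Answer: 424*sqrt(6) ≈ 1038.6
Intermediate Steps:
K(z) = sqrt(6) (K(z) = sqrt(6 + 0) = sqrt(6))
(118 + 306)*K(-7) = (118 + 306)*sqrt(6) = 424*sqrt(6)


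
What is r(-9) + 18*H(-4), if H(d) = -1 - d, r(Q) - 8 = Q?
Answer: 53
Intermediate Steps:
r(Q) = 8 + Q
r(-9) + 18*H(-4) = (8 - 9) + 18*(-1 - 1*(-4)) = -1 + 18*(-1 + 4) = -1 + 18*3 = -1 + 54 = 53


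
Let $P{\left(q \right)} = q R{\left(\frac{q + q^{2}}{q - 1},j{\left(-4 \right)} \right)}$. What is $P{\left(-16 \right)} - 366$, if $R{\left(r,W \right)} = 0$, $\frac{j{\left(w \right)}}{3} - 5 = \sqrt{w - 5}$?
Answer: $-366$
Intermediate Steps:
$j{\left(w \right)} = 15 + 3 \sqrt{-5 + w}$ ($j{\left(w \right)} = 15 + 3 \sqrt{w - 5} = 15 + 3 \sqrt{-5 + w}$)
$P{\left(q \right)} = 0$ ($P{\left(q \right)} = q 0 = 0$)
$P{\left(-16 \right)} - 366 = 0 - 366 = -366$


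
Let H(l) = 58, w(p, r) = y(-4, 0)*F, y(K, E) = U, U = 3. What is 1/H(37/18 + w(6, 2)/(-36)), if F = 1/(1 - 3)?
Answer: 1/58 ≈ 0.017241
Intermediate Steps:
y(K, E) = 3
F = -½ (F = 1/(-2) = -½ ≈ -0.50000)
w(p, r) = -3/2 (w(p, r) = 3*(-½) = -3/2)
1/H(37/18 + w(6, 2)/(-36)) = 1/58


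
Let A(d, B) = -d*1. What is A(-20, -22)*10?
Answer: 200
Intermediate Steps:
A(d, B) = -d
A(-20, -22)*10 = -1*(-20)*10 = 20*10 = 200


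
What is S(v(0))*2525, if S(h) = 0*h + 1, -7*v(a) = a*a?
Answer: 2525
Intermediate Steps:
v(a) = -a²/7 (v(a) = -a*a/7 = -a²/7)
S(h) = 1 (S(h) = 0 + 1 = 1)
S(v(0))*2525 = 1*2525 = 2525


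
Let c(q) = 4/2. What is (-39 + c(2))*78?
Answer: -2886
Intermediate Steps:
c(q) = 2 (c(q) = 4*(½) = 2)
(-39 + c(2))*78 = (-39 + 2)*78 = -37*78 = -2886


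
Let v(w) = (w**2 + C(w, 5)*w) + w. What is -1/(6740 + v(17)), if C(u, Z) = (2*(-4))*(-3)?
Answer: -1/7454 ≈ -0.00013416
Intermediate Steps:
C(u, Z) = 24 (C(u, Z) = -8*(-3) = 24)
v(w) = w**2 + 25*w (v(w) = (w**2 + 24*w) + w = w**2 + 25*w)
-1/(6740 + v(17)) = -1/(6740 + 17*(25 + 17)) = -1/(6740 + 17*42) = -1/(6740 + 714) = -1/7454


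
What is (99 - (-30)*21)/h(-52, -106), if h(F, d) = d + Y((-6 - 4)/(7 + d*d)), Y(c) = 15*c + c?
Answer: -2732049/397306 ≈ -6.8764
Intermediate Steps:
Y(c) = 16*c
h(F, d) = d - 160/(7 + d**2) (h(F, d) = d + 16*((-6 - 4)/(7 + d*d)) = d + 16*(-10/(7 + d**2)) = d - 160/(7 + d**2))
(99 - (-30)*21)/h(-52, -106) = (99 - (-30)*21)/(((-160 - 106*(7 + (-106)**2))/(7 + (-106)**2))) = (99 - 30*(-21))/(((-160 - 106*(7 + 11236))/(7 + 11236))) = (99 + 630)/(((-160 - 106*11243)/11243)) = 729/(((-160 - 1191758)/11243)) = 729/(((1/11243)*(-1191918))) = 729/(-1191918/11243) = 729*(-11243/1191918) = -2732049/397306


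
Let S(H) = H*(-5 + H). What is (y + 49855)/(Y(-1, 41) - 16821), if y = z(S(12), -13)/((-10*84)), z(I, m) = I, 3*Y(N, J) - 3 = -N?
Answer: -1495647/504590 ≈ -2.9641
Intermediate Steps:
Y(N, J) = 1 - N/3 (Y(N, J) = 1 + (-N)/3 = 1 - N/3)
y = -⅒ (y = (12*(-5 + 12))/((-10*84)) = (12*7)/(-840) = 84*(-1/840) = -⅒ ≈ -0.10000)
(y + 49855)/(Y(-1, 41) - 16821) = (-⅒ + 49855)/((1 - ⅓*(-1)) - 16821) = 498549/(10*((1 + ⅓) - 16821)) = 498549/(10*(4/3 - 16821)) = 498549/(10*(-50459/3)) = (498549/10)*(-3/50459) = -1495647/504590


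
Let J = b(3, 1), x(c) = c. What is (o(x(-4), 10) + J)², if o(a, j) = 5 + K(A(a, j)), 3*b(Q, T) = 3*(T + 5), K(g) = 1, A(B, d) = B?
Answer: 144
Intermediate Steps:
b(Q, T) = 5 + T (b(Q, T) = (3*(T + 5))/3 = (3*(5 + T))/3 = (15 + 3*T)/3 = 5 + T)
J = 6 (J = 5 + 1 = 6)
o(a, j) = 6 (o(a, j) = 5 + 1 = 6)
(o(x(-4), 10) + J)² = (6 + 6)² = 12² = 144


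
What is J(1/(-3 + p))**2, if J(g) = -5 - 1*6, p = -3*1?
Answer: 121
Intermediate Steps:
p = -3
J(g) = -11 (J(g) = -5 - 6 = -11)
J(1/(-3 + p))**2 = (-11)**2 = 121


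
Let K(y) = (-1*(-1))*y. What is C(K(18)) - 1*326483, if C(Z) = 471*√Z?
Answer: -326483 + 1413*√2 ≈ -3.2448e+5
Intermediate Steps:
K(y) = y (K(y) = 1*y = y)
C(K(18)) - 1*326483 = 471*√18 - 1*326483 = 471*(3*√2) - 326483 = 1413*√2 - 326483 = -326483 + 1413*√2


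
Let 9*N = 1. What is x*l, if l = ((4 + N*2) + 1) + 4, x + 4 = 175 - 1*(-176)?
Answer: 28801/9 ≈ 3200.1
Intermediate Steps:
N = ⅑ (N = (⅑)*1 = ⅑ ≈ 0.11111)
x = 347 (x = -4 + (175 - 1*(-176)) = -4 + (175 + 176) = -4 + 351 = 347)
l = 83/9 (l = ((4 + (⅑)*2) + 1) + 4 = ((4 + 2/9) + 1) + 4 = (38/9 + 1) + 4 = 47/9 + 4 = 83/9 ≈ 9.2222)
x*l = 347*(83/9) = 28801/9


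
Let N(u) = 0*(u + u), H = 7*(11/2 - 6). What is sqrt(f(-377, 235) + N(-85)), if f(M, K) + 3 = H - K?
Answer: I*sqrt(966)/2 ≈ 15.54*I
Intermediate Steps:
H = -7/2 (H = 7*(11*(1/2) - 6) = 7*(11/2 - 6) = 7*(-1/2) = -7/2 ≈ -3.5000)
f(M, K) = -13/2 - K (f(M, K) = -3 + (-7/2 - K) = -13/2 - K)
N(u) = 0 (N(u) = 0*(2*u) = 0)
sqrt(f(-377, 235) + N(-85)) = sqrt((-13/2 - 1*235) + 0) = sqrt((-13/2 - 235) + 0) = sqrt(-483/2 + 0) = sqrt(-483/2) = I*sqrt(966)/2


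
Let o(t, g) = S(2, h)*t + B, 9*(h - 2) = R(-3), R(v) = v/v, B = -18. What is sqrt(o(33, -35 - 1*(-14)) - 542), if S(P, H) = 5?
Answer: I*sqrt(395) ≈ 19.875*I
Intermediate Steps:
R(v) = 1
h = 19/9 (h = 2 + (1/9)*1 = 2 + 1/9 = 19/9 ≈ 2.1111)
o(t, g) = -18 + 5*t (o(t, g) = 5*t - 18 = -18 + 5*t)
sqrt(o(33, -35 - 1*(-14)) - 542) = sqrt((-18 + 5*33) - 542) = sqrt((-18 + 165) - 542) = sqrt(147 - 542) = sqrt(-395) = I*sqrt(395)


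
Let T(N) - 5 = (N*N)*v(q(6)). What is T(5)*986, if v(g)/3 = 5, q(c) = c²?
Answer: 374680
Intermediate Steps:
v(g) = 15 (v(g) = 3*5 = 15)
T(N) = 5 + 15*N² (T(N) = 5 + (N*N)*15 = 5 + N²*15 = 5 + 15*N²)
T(5)*986 = (5 + 15*5²)*986 = (5 + 15*25)*986 = (5 + 375)*986 = 380*986 = 374680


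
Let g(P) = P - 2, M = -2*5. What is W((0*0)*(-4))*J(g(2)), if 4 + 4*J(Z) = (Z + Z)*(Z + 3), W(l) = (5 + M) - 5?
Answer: 10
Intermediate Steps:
M = -10
g(P) = -2 + P
W(l) = -10 (W(l) = (5 - 10) - 5 = -5 - 5 = -10)
J(Z) = -1 + Z*(3 + Z)/2 (J(Z) = -1 + ((Z + Z)*(Z + 3))/4 = -1 + ((2*Z)*(3 + Z))/4 = -1 + (2*Z*(3 + Z))/4 = -1 + Z*(3 + Z)/2)
W((0*0)*(-4))*J(g(2)) = -10*(-1 + (-2 + 2)**2/2 + 3*(-2 + 2)/2) = -10*(-1 + (1/2)*0**2 + (3/2)*0) = -10*(-1 + (1/2)*0 + 0) = -10*(-1 + 0 + 0) = -10*(-1) = 10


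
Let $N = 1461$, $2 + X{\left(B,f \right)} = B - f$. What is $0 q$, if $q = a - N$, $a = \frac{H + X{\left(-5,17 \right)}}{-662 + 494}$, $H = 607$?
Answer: $0$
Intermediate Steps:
$X{\left(B,f \right)} = -2 + B - f$ ($X{\left(B,f \right)} = -2 + \left(B - f\right) = -2 + B - f$)
$a = - \frac{583}{168}$ ($a = \frac{607 - 24}{-662 + 494} = \frac{607 - 24}{-168} = \left(607 - 24\right) \left(- \frac{1}{168}\right) = 583 \left(- \frac{1}{168}\right) = - \frac{583}{168} \approx -3.4702$)
$q = - \frac{246031}{168}$ ($q = - \frac{583}{168} - 1461 = - \frac{246031}{168} \approx -1464.5$)
$0 q = 0 \left(- \frac{246031}{168}\right) = 0$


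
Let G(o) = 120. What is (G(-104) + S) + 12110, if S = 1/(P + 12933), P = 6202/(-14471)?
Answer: 2288810771901/187147241 ≈ 12230.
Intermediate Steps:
P = -6202/14471 (P = 6202*(-1/14471) = -6202/14471 ≈ -0.42858)
S = 14471/187147241 (S = 1/(-6202/14471 + 12933) = 1/(187147241/14471) = 14471/187147241 ≈ 7.7324e-5)
(G(-104) + S) + 12110 = (120 + 14471/187147241) + 12110 = 22457683391/187147241 + 12110 = 2288810771901/187147241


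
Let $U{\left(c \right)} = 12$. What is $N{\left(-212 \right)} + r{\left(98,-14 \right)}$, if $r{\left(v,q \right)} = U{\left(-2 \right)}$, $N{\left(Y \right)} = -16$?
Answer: $-4$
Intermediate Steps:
$r{\left(v,q \right)} = 12$
$N{\left(-212 \right)} + r{\left(98,-14 \right)} = -16 + 12 = -4$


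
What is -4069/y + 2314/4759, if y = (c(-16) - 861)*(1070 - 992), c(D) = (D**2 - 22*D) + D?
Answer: 5224363/7681026 ≈ 0.68016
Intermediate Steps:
c(D) = D**2 - 21*D
y = -20982 (y = (-16*(-21 - 16) - 861)*(1070 - 992) = (-16*(-37) - 861)*78 = (592 - 861)*78 = -269*78 = -20982)
-4069/y + 2314/4759 = -4069/(-20982) + 2314/4759 = -4069*(-1/20982) + 2314*(1/4759) = 313/1614 + 2314/4759 = 5224363/7681026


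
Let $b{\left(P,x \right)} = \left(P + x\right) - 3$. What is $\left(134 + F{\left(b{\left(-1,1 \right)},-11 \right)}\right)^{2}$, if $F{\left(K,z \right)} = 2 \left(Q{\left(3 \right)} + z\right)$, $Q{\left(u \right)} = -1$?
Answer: $12100$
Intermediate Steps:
$b{\left(P,x \right)} = -3 + P + x$
$F{\left(K,z \right)} = -2 + 2 z$ ($F{\left(K,z \right)} = 2 \left(-1 + z\right) = -2 + 2 z$)
$\left(134 + F{\left(b{\left(-1,1 \right)},-11 \right)}\right)^{2} = \left(134 + \left(-2 + 2 \left(-11\right)\right)\right)^{2} = \left(134 - 24\right)^{2} = 110^{2} = 12100$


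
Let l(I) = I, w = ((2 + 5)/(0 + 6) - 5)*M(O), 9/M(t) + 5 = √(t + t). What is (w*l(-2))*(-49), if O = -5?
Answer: 483 + 483*I*√10/5 ≈ 483.0 + 305.48*I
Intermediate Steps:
M(t) = 9/(-5 + √2*√t) (M(t) = 9/(-5 + √(t + t)) = 9/(-5 + √(2*t)) = 9/(-5 + √2*√t))
w = -69/(2*(-5 + I*√10)) (w = ((2 + 5)/(0 + 6) - 5)*(9/(-5 + √2*√(-5))) = (7/6 - 5)*(9/(-5 + √2*(I*√5))) = (7*(⅙) - 5)*(9/(-5 + I*√10)) = (7/6 - 5)*(9/(-5 + I*√10)) = -69/(2*(-5 + I*√10)) ≈ 4.9286 + 3.1171*I)
(w*l(-2))*(-49) = ((69/14 + 69*I*√10/70)*(-2))*(-49) = (-69/7 - 69*I*√10/35)*(-49) = 483 + 483*I*√10/5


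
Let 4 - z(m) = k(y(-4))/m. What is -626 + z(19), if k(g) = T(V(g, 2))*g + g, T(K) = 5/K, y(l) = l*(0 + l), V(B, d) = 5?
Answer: -11850/19 ≈ -623.68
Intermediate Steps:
y(l) = l² (y(l) = l*l = l²)
k(g) = 2*g (k(g) = (5/5)*g + g = (5*(⅕))*g + g = 1*g + g = g + g = 2*g)
z(m) = 4 - 32/m (z(m) = 4 - 2*(-4)²/m = 4 - 2*16/m = 4 - 32/m)
-626 + z(19) = -626 + (4 - 32/19) = -626 + 44/19 = -11850/19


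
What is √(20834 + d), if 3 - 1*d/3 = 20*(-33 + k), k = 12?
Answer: 31*√23 ≈ 148.67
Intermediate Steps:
d = 1269 (d = 9 - 60*(-33 + 12) = 9 - 60*(-21) = 9 - 3*(-420) = 9 + 1260 = 1269)
√(20834 + d) = √(20834 + 1269) = √22103 = 31*√23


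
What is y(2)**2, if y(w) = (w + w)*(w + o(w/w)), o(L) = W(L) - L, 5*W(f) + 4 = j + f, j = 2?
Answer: 256/25 ≈ 10.240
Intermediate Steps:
W(f) = -2/5 + f/5 (W(f) = -4/5 + (2 + f)/5 = -4/5 + (2/5 + f/5) = -2/5 + f/5)
o(L) = -2/5 - 4*L/5 (o(L) = (-2/5 + L/5) - L = -2/5 - 4*L/5)
y(w) = 2*w*(-6/5 + w) (y(w) = (w + w)*(w + (-2/5 - 4*w/(5*w))) = (2*w)*(w + (-2/5 - 4/5*1)) = (2*w)*(w + (-2/5 - 4/5)) = (2*w)*(w - 6/5) = (2*w)*(-6/5 + w) = 2*w*(-6/5 + w))
y(2)**2 = ((2/5)*2*(-6 + 5*2))**2 = ((2/5)*2*(-6 + 10))**2 = ((2/5)*2*4)**2 = (16/5)**2 = 256/25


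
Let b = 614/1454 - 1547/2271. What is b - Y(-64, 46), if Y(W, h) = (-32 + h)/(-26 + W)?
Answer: -2559707/24765255 ≈ -0.10336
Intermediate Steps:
b = -427472/1651017 (b = 614*(1/1454) - 1547*1/2271 = 307/727 - 1547/2271 = -427472/1651017 ≈ -0.25891)
Y(W, h) = (-32 + h)/(-26 + W)
b - Y(-64, 46) = -427472/1651017 - (-32 + 46)/(-26 - 64) = -427472/1651017 - 14/(-90) = -427472/1651017 - (-1)*14/90 = -427472/1651017 - 1*(-7/45) = -427472/1651017 + 7/45 = -2559707/24765255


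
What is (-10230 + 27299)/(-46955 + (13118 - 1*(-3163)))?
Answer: -17069/30674 ≈ -0.55647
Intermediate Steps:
(-10230 + 27299)/(-46955 + (13118 - 1*(-3163))) = 17069/(-46955 + (13118 + 3163)) = 17069/(-46955 + 16281) = 17069/(-30674) = 17069*(-1/30674) = -17069/30674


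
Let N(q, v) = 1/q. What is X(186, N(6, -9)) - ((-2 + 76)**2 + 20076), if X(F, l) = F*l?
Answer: -25521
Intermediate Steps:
X(186, N(6, -9)) - ((-2 + 76)**2 + 20076) = 186/6 - ((-2 + 76)**2 + 20076) = 186*(1/6) - (74**2 + 20076) = 31 - (5476 + 20076) = 31 - 1*25552 = 31 - 25552 = -25521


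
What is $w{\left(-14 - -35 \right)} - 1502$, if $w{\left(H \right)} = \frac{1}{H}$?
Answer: $- \frac{31541}{21} \approx -1502.0$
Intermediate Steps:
$w{\left(-14 - -35 \right)} - 1502 = \frac{1}{-14 - -35} - 1502 = \frac{1}{-14 + 35} - 1502 = \frac{1}{21} - 1502 = - \frac{31541}{21}$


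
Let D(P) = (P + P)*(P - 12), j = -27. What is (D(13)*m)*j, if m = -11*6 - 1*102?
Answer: 117936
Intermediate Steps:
D(P) = 2*P*(-12 + P) (D(P) = (2*P)*(-12 + P) = 2*P*(-12 + P))
m = -168 (m = -66 - 102 = -168)
(D(13)*m)*j = ((2*13*(-12 + 13))*(-168))*(-27) = ((2*13*1)*(-168))*(-27) = (26*(-168))*(-27) = -4368*(-27) = 117936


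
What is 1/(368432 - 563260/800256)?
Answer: 200064/73709838833 ≈ 2.7142e-6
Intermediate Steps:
1/(368432 - 563260/800256) = 1/(368432 - 563260*1/800256) = 1/(368432 - 140815/200064) = 1/(73709838833/200064) = 200064/73709838833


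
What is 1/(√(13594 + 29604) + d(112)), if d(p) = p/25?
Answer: -1400/13493103 + 625*√43198/26986206 ≈ 0.0047098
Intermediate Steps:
d(p) = p/25 (d(p) = p*(1/25) = p/25)
1/(√(13594 + 29604) + d(112)) = 1/(√(13594 + 29604) + (1/25)*112) = 1/(√43198 + 112/25) = 1/(112/25 + √43198)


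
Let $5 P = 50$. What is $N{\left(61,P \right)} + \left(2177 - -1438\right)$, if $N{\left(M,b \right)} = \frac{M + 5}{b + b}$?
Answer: $\frac{36183}{10} \approx 3618.3$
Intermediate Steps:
$P = 10$ ($P = \frac{1}{5} \cdot 50 = 10$)
$N{\left(M,b \right)} = \frac{5 + M}{2 b}$
$N{\left(61,P \right)} + \left(2177 - -1438\right) = \frac{5 + 61}{2 \cdot 10} + \left(2177 - -1438\right) = \frac{1}{2} \cdot \frac{1}{10} \cdot 66 + \left(2177 + 1438\right) = \frac{33}{10} + 3615 = \frac{36183}{10}$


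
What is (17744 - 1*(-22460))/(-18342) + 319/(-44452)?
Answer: -896499653/407669292 ≈ -2.1991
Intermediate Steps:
(17744 - 1*(-22460))/(-18342) + 319/(-44452) = (17744 + 22460)*(-1/18342) + 319*(-1/44452) = 40204*(-1/18342) - 319/44452 = -20102/9171 - 319/44452 = -896499653/407669292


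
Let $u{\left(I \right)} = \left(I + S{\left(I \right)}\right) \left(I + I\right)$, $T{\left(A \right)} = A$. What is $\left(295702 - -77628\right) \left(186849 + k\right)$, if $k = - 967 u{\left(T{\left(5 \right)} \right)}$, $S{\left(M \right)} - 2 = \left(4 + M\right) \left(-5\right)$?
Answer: $206940178970$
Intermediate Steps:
$S{\left(M \right)} = -18 - 5 M$ ($S{\left(M \right)} = 2 + \left(4 + M\right) \left(-5\right) = 2 - \left(20 + 5 M\right) = -18 - 5 M$)
$u{\left(I \right)} = 2 I \left(-18 - 4 I\right)$ ($u{\left(I \right)} = \left(I - \left(18 + 5 I\right)\right) \left(I + I\right) = \left(-18 - 4 I\right) 2 I = 2 I \left(-18 - 4 I\right)$)
$k = 367460$ ($k = - 967 \left(\left(-4\right) 5 \left(9 + 2 \cdot 5\right)\right) = - 967 \left(\left(-4\right) 5 \left(9 + 10\right)\right) = - 967 \left(\left(-4\right) 5 \cdot 19\right) = \left(-967\right) \left(-380\right) = 367460$)
$\left(295702 - -77628\right) \left(186849 + k\right) = \left(295702 - -77628\right) \left(186849 + 367460\right) = \left(295702 + 77628\right) 554309 = 373330 \cdot 554309 = 206940178970$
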